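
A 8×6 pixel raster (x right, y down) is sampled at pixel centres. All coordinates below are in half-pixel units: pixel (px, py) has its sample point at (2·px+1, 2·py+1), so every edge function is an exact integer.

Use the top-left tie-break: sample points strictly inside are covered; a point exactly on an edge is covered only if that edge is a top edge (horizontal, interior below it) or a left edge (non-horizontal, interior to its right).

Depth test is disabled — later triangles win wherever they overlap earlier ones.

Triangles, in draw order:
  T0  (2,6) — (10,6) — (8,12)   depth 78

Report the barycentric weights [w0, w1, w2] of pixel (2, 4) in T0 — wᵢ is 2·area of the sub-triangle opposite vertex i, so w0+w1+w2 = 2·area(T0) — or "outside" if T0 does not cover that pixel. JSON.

T0:
  2·area = 48
  edge (2, 6)→(10, 6): d=(8,0) top-left  bias=+0
  edge (10, 6)→(8, 12): d=(-2,6) right/bottom  bias=-1
  edge (8, 12)→(2, 6): d=(-6,-6) top-left  bias=+0
    (5,1)@(11, 3): e=[-24,0,72] → ·  [on edge]
    (0,2)@(1, 5): e=[-8,56,0] → ·  [on edge]
    (1,3)@(3, 7): e=[8,40,0] → #  [on edge]
    (2,3)@(5, 7): e=[8,28,12] → #
    (3,3)@(7, 7): e=[8,16,24] → #
    (4,3)@(9, 7): e=[8,4,36] → #
    (5,3)@(11, 7): e=[8,-8,48] → ·
    (1,4)@(3, 9): e=[24,36,-12] → ·
    (2,4)@(5, 9): e=[24,24,0] → #  [on edge]
    (4,4)@(9, 9): e=[24,0,24] → ·  [on edge]
    (2,5)@(5, 11): e=[40,20,-12] → ·
    (3,5)@(7, 11): e=[40,8,0] → #  [on edge]
  covered (7 px):
    · · · · · · · ·
    · · · · · · · ·
    · · · · · · · ·
    · # # # # · · ·
    · · # # · · · ·
    · · · # · · · ·

Result: [24,0,24]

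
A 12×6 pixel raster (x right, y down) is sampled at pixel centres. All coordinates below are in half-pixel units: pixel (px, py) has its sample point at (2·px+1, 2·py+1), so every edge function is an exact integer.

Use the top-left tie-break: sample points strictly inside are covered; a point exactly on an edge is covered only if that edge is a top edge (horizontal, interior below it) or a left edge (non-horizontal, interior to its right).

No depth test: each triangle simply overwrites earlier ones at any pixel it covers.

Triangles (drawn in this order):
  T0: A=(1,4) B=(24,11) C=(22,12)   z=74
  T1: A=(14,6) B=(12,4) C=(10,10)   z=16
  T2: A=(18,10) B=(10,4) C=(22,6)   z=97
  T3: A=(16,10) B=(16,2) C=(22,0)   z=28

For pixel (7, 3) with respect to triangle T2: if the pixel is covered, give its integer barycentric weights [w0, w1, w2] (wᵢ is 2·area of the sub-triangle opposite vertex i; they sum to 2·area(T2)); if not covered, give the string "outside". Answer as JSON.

T0:
  2·area = 37
  edge (1, 4)→(24, 11): d=(23,7) right/bottom  bias=-1
  edge (24, 11)→(22, 12): d=(-2,1) right/bottom  bias=-1
  edge (22, 12)→(1, 4): d=(-21,-8) top-left  bias=+0
    (4,3)@(9, 7): e=[13,23,1] → #
    (5,3)@(11, 7): e=[-1,21,17] → ·
    (4,4)@(9, 9): e=[59,19,-41] → ·
    (7,4)@(15, 9): e=[17,13,7] → #
    (8,4)@(17, 9): e=[3,11,23] → #
    (9,4)@(19, 9): e=[-11,9,39] → ·
    (7,5)@(15, 11): e=[63,9,-35] → ·
    (8,5)@(17, 11): e=[49,7,-19] → ·
    (10,5)@(21, 11): e=[21,3,13] → #
    (11,5)@(23, 11): e=[7,1,29] → #
  covered (5 px):
    · · · · · · · · · · · ·
    · · · · · · · · · · · ·
    · · · · · · · · · · · ·
    · · · · # · · · · · · ·
    · · · · · · · # # · · ·
    · · · · · · · · · · # #
T1:
  2·area = 16  (B↔C swapped to make it positive)
  edge (14, 6)→(10, 10): d=(-4,4) right/bottom  bias=-1
  edge (10, 10)→(12, 4): d=(2,-6) top-left  bias=+0
  edge (12, 4)→(14, 6): d=(2,2) right/bottom  bias=-1
    (4,0)@(9, 1): e=[40,-24,0] → ·  [on edge]
    (6,0)@(13, 1): e=[24,0,-8] → ·  [on edge]
    (9,0)@(19, 1): e=[0,36,-20] → ·  [on edge]
    (5,1)@(11, 3): e=[24,-8,0] → ·  [on edge]
    (8,1)@(17, 3): e=[0,28,-12] → ·  [on edge]
    (6,2)@(13, 5): e=[8,8,0] → ·  [on edge]
    (7,2)@(15, 5): e=[0,20,-4] → ·  [on edge]
    (5,3)@(11, 7): e=[8,0,8] → #  [on edge]
    (6,3)@(13, 7): e=[0,12,4] → ·  [on edge]
    (7,3)@(15, 7): e=[-8,24,0] → ·  [on edge]
    (5,4)@(11, 9): e=[0,4,12] → ·  [on edge]
    (8,4)@(17, 9): e=[-24,40,0] → ·  [on edge]
    (4,5)@(9, 11): e=[0,-4,20] → ·  [on edge]
    (9,5)@(19, 11): e=[-40,56,0] → ·  [on edge]
  covered (1 px):
    · · · · · · · · · · · ·
    · · · · · · · · · · · ·
    · · · · · · · · · · · ·
    · · · · · # · · · · · ·
    · · · · · · · · · · · ·
    · · · · · · · · · · · ·
T2:
  2·area = 56
  edge (18, 10)→(10, 4): d=(-8,-6) top-left  bias=+0
  edge (10, 4)→(22, 6): d=(12,2) right/bottom  bias=-1
  edge (22, 6)→(18, 10): d=(-4,4) right/bottom  bias=-1
    (6,2)@(13, 5): e=[10,6,40] → #
    (7,2)@(15, 5): e=[22,2,32] → #
    (8,2)@(17, 5): e=[34,-2,24] → ·
    (11,2)@(23, 5): e=[70,-14,0] → ·  [on edge]
    (6,3)@(13, 7): e=[-6,30,32] → ·
    (7,3)@(15, 7): e=[6,26,24] → #
    (8,3)@(17, 7): e=[18,22,16] → #
    (9,3)@(19, 7): e=[30,18,8] → #
    (10,3)@(21, 7): e=[42,14,0] → ·  [on edge]
    (7,4)@(15, 9): e=[-10,50,16] → ·
    (8,4)@(17, 9): e=[2,46,8] → #
    (9,4)@(19, 9): e=[14,42,0] → ·  [on edge]
    (8,5)@(17, 11): e=[-14,70,0] → ·  [on edge]
  covered (6 px):
    · · · · · · · · · · · ·
    · · · · · · · · · · · ·
    · · · · · · # # · · · ·
    · · · · · · · # # # · ·
    · · · · · · · · # · · ·
    · · · · · · · · · · · ·
T3:
  2·area = 48
  edge (16, 10)→(16, 2): d=(0,-8) top-left  bias=+0
  edge (16, 2)→(22, 0): d=(6,-2) top-left  bias=+0
  edge (22, 0)→(16, 10): d=(-6,10) right/bottom  bias=-1
    (9,0)@(19, 1): e=[24,0,24] → #  [on edge]
    (10,0)@(21, 1): e=[40,4,4] → #
    (11,0)@(23, 1): e=[56,8,-16] → ·
    (6,1)@(13, 3): e=[-24,0,72] → ·  [on edge]
    (8,1)@(17, 3): e=[8,8,32] → #
    (10,1)@(21, 3): e=[40,16,-8] → ·
    (3,2)@(7, 5): e=[-72,0,120] → ·  [on edge]
    (8,2)@(17, 5): e=[8,20,20] → #
    (9,2)@(19, 5): e=[24,24,0] → ·  [on edge]
    (0,3)@(1, 7): e=[-120,0,168] → ·  [on edge]
    (8,3)@(17, 7): e=[8,32,8] → #
    (9,3)@(19, 7): e=[24,36,-12] → ·
  covered (6 px):
    · · · · · · · · · # # ·
    · · · · · · · · # # · ·
    · · · · · · · · # · · ·
    · · · · · · · · # · · ·
    · · · · · · · · · · · ·
    · · · · · · · · · · · ·

Answer: [26,24,6]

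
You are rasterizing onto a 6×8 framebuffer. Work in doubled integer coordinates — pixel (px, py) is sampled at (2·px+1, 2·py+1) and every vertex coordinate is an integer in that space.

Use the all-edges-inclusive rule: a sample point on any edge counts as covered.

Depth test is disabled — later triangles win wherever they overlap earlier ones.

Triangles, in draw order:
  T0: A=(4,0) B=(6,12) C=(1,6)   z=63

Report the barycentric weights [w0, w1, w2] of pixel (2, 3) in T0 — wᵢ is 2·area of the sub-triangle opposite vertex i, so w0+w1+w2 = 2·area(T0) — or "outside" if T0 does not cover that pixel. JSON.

T0:
  2·area = 48
  edge (4, 0)→(6, 12): d=(2,12) inclusive
  edge (6, 12)→(1, 6): d=(-5,-6) inclusive
  edge (1, 6)→(4, 0): d=(3,-6) inclusive
    (1,1)@(3, 3): e=[18,27,3] → █
    (2,1)@(5, 3): e=[-6,39,15] → ·
    (1,2)@(3, 5): e=[22,17,9] → █
    (2,2)@(5, 5): e=[-2,29,21] → ·
    (1,3)@(3, 7): e=[26,7,15] → █
    (2,3)@(5, 7): e=[2,19,27] → █
    (3,3)@(7, 7): e=[-22,31,39] → ·
    (1,4)@(3, 9): e=[30,-3,21] → ·
    (2,4)@(5, 9): e=[6,9,33] → █
    (3,4)@(7, 9): e=[-18,21,45] → ·
    (2,5)@(5, 11): e=[10,-1,39] → ·
  covered (5 px):
    · · · · · ·
    · █ · · · ·
    · █ · · · ·
    · █ █ · · ·
    · · █ · · ·
    · · · · · ·
    · · · · · ·
    · · · · · ·

Answer: [19,27,2]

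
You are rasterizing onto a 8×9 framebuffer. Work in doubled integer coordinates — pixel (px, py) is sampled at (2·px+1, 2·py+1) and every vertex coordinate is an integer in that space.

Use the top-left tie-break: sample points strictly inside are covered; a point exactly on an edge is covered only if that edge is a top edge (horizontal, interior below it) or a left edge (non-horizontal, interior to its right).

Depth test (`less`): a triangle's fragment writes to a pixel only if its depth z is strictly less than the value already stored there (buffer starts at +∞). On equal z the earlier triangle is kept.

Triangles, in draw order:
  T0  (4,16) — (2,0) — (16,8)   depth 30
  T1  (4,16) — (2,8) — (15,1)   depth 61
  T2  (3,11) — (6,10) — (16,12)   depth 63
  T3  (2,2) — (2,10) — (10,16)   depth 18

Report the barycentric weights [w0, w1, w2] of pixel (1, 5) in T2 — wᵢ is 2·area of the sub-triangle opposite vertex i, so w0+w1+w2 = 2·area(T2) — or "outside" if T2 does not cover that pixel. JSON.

T0:
  2·area = 208
  edge (4, 16)→(2, 0): d=(-2,-16) top-left  bias=+0
  edge (2, 0)→(16, 8): d=(14,8) right/bottom  bias=-1
  edge (16, 8)→(4, 16): d=(-12,8) right/bottom  bias=-1
    (1,0)@(3, 1): e=[14,6,188] → #
    (2,0)@(5, 1): e=[46,-10,172] → ·
    (1,1)@(3, 3): e=[10,34,164] → #
    (2,1)@(5, 3): e=[42,18,148] → #
    (3,1)@(7, 3): e=[74,2,132] → #
    (4,1)@(9, 3): e=[106,-14,116] → ·
    (1,2)@(3, 5): e=[6,62,140] → #
    (4,2)@(9, 5): e=[102,14,92] → #
    (5,2)@(11, 5): e=[134,-2,76] → ·
    (1,3)@(3, 7): e=[2,90,116] → #
    (5,3)@(11, 7): e=[130,26,52] → #
    (6,3)@(13, 7): e=[162,10,36] → #
  covered (26 px):
    · # · · · · · ·
    · # # # · · · ·
    · # # # # · · ·
    · # # # # # # ·
    · · # # # # # ·
    · · # # # # · ·
    · · # # · · · ·
    · · # · · · · ·
    · · · · · · · ·
T1:
  2·area = 118
  edge (4, 16)→(2, 8): d=(-2,-8) top-left  bias=+0
  edge (2, 8)→(15, 1): d=(13,-7) top-left  bias=+0
  edge (15, 1)→(4, 16): d=(-11,15) right/bottom  bias=-1
    (7,0)@(15, 1): e=[118,0,0] → ·  [on edge]
    (6,1)@(13, 3): e=[98,12,8] → #
    (7,1)@(15, 3): e=[114,26,-22] → ·
    (4,2)@(9, 5): e=[62,10,46] → #
    (5,2)@(11, 5): e=[78,24,16] → #
    (6,2)@(13, 5): e=[94,38,-14] → ·
    (2,3)@(5, 7): e=[26,8,84] → #
    (3,3)@(7, 7): e=[42,22,54] → #
    (5,3)@(11, 7): e=[74,50,-6] → ·
    (1,4)@(3, 9): e=[6,20,92] → #
    (5,4)@(11, 9): e=[70,76,-28] → ·
    (1,5)@(3, 11): e=[2,46,70] → #
  covered (14 px):
    · · · · · · · ·
    · · · · · · # ·
    · · · · # # · ·
    · · # # # · · ·
    · # # # # · · ·
    · # # # · · · ·
    · · # · · · · ·
    · · · · · · · ·
    · · · · · · · ·
T2:
  2·area = 16
  edge (3, 11)→(6, 10): d=(3,-1) top-left  bias=+0
  edge (6, 10)→(16, 12): d=(10,2) right/bottom  bias=-1
  edge (16, 12)→(3, 11): d=(-13,-1) top-left  bias=+0
    (7,3)@(15, 7): e=[0,-48,64] → ·  [on edge]
    (0,4)@(1, 9): e=[-8,0,24] → ·  [on edge]
    (4,4)@(9, 9): e=[0,-16,32] → ·  [on edge]
    (1,5)@(3, 11): e=[0,16,0] → #  [on edge]
    (2,5)@(5, 11): e=[2,12,2] → #
    (3,5)@(7, 11): e=[4,8,4] → #
    (4,5)@(9, 11): e=[6,4,6] → #
    (5,5)@(11, 11): e=[8,0,8] → ·  [on edge]
    (1,6)@(3, 13): e=[6,36,-26] → ·
    (2,6)@(5, 13): e=[8,32,-24] → ·
    (3,6)@(7, 13): e=[10,28,-22] → ·
    (4,6)@(9, 13): e=[12,24,-20] → ·
  covered (4 px):
    · · · · · · · ·
    · · · · · · · ·
    · · · · · · · ·
    · · · · · · · ·
    · · · · · · · ·
    · # # # # · · ·
    · · · · · · · ·
    · · · · · · · ·
    · · · · · · · ·
T3:
  2·area = 64  (B↔C swapped to make it positive)
  edge (2, 2)→(10, 16): d=(8,14) right/bottom  bias=-1
  edge (10, 16)→(2, 10): d=(-8,-6) top-left  bias=+0
  edge (2, 10)→(2, 2): d=(0,-8) top-left  bias=+0
    (1,2)@(3, 5): e=[10,46,8] → #
    (2,2)@(5, 5): e=[-18,58,24] → ·
    (1,3)@(3, 7): e=[26,30,8] → #
    (2,3)@(5, 7): e=[-2,42,24] → ·
    (1,4)@(3, 9): e=[42,14,8] → #
    (2,4)@(5, 9): e=[14,26,24] → #
    (3,4)@(7, 9): e=[-14,38,40] → ·
    (1,5)@(3, 11): e=[58,-2,8] → ·
    (2,5)@(5, 11): e=[30,10,24] → #
    (3,5)@(7, 11): e=[2,22,40] → #
    (4,5)@(9, 11): e=[-26,34,56] → ·
    (2,6)@(5, 13): e=[46,-6,24] → ·
  covered (8 px):
    · · · · · · · ·
    · · · · · · · ·
    · # · · · · · ·
    · # · · · · · ·
    · # # · · · · ·
    · · # # · · · ·
    · · · # · · · ·
    · · · · # · · ·
    · · · · · · · ·

Answer: [16,0,0]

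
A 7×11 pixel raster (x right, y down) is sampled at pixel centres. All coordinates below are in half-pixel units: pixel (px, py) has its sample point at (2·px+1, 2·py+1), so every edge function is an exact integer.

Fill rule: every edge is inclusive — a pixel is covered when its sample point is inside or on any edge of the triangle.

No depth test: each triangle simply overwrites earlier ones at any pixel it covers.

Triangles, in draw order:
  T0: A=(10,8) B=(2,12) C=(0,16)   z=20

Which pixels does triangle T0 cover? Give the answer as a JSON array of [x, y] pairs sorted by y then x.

T0:
  2·area = 24  (B↔C swapped to make it positive)
  edge (10, 8)→(0, 16): d=(-10,8) inclusive
  edge (0, 16)→(2, 12): d=(2,-4) inclusive
  edge (2, 12)→(10, 8): d=(8,-4) inclusive
    (2,5)@(5, 11): e=[10,10,4] → █
    (3,5)@(7, 11): e=[-6,18,12] → ·
    (1,6)@(3, 13): e=[6,6,12] → █
    (2,6)@(5, 13): e=[-10,14,20] → ·
    (0,7)@(1, 15): e=[2,2,20] → █
    (1,7)@(3, 15): e=[-14,10,28] → ·
    (0,8)@(1, 17): e=[-18,6,36] → ·
  covered (3 px):
    · · · · · · ·
    · · · · · · ·
    · · · · · · ·
    · · · · · · ·
    · · · · · · ·
    · · █ · · · ·
    · █ · · · · ·
    █ · · · · · ·
    · · · · · · ·
    · · · · · · ·
    · · · · · · ·

Answer: [[2,5],[1,6],[0,7]]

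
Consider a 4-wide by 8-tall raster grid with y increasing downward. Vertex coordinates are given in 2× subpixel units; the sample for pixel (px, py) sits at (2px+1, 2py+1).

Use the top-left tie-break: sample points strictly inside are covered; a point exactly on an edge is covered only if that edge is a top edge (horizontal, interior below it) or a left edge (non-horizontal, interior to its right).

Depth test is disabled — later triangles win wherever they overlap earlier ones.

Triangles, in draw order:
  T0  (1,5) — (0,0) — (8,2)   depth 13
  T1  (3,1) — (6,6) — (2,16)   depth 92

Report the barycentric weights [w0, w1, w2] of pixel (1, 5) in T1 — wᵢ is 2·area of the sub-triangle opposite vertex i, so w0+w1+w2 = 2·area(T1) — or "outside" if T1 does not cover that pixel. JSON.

T0:
  2·area = 38
  edge (1, 5)→(0, 0): d=(-1,-5) top-left  bias=+0
  edge (0, 0)→(8, 2): d=(8,2) right/bottom  bias=-1
  edge (8, 2)→(1, 5): d=(-7,3) right/bottom  bias=-1
    (0,0)@(1, 1): e=[4,6,28] → X
    (1,0)@(3, 1): e=[14,2,22] → X
    (2,0)@(5, 1): e=[24,-2,16] → .
    (0,1)@(1, 3): e=[2,22,14] → X
    (2,1)@(5, 3): e=[22,14,2] → X
    (3,1)@(7, 3): e=[32,10,-4] → .
    (0,2)@(1, 5): e=[0,38,0] → .  [on edge]
    (1,2)@(3, 5): e=[10,34,-6] → .
    (2,2)@(5, 5): e=[20,30,-12] → .
    (1,7)@(3, 15): e=[0,114,-76] → .  [on edge]
  covered (5 px):
    X X . .
    X X X .
    . . . .
    . . . .
    . . . .
    . . . .
    . . . .
    . . . .
T1:
  2·area = 50
  edge (3, 1)→(6, 6): d=(3,5) right/bottom  bias=-1
  edge (6, 6)→(2, 16): d=(-4,10) right/bottom  bias=-1
  edge (2, 16)→(3, 1): d=(1,-15) top-left  bias=+0
    (1,0)@(3, 1): e=[0,50,0] → .  [on edge]
    (1,1)@(3, 3): e=[6,42,2] → X
    (2,1)@(5, 3): e=[-4,22,32] → .
    (1,2)@(3, 5): e=[12,34,4] → X
    (2,2)@(5, 5): e=[2,14,34] → X
    (3,2)@(7, 5): e=[-8,-6,64] → .
    (1,3)@(3, 7): e=[18,26,6] → X
    (3,3)@(7, 7): e=[-2,-14,66] → .
    (1,4)@(3, 9): e=[24,18,8] → X
    (2,4)@(5, 9): e=[14,-2,38] → .
    (1,5)@(3, 11): e=[30,10,10] → X
    (2,5)@(5, 11): e=[20,-10,40] → .
  covered (8 px):
    . . . .
    . X . .
    . X X .
    . X X .
    . X . .
    . X . .
    . X . .
    . . . .

Final: [10,10,30]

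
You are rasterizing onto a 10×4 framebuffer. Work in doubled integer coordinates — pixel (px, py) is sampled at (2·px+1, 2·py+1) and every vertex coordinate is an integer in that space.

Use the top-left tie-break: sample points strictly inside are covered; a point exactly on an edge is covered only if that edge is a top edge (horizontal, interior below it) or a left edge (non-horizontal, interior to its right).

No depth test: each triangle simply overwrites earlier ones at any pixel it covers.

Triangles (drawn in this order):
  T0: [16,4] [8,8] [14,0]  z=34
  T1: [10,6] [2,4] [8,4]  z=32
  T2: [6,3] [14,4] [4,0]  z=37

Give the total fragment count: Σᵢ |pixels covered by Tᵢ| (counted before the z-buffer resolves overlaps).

T0:
  2·area = 40
  edge (16, 4)→(8, 8): d=(-8,4) right/bottom  bias=-1
  edge (8, 8)→(14, 0): d=(6,-8) top-left  bias=+0
  edge (14, 0)→(16, 4): d=(2,4) right/bottom  bias=-1
    (6,1)@(13, 3): e=[20,10,10] → X
    (7,1)@(15, 3): e=[12,26,2] → X
    (8,1)@(17, 3): e=[4,42,-6] → .
    (5,2)@(11, 5): e=[12,6,22] → X
    (7,2)@(15, 5): e=[-4,38,6] → .
    (4,3)@(9, 7): e=[4,2,34] → X
    (5,3)@(11, 7): e=[-4,18,26] → .
    (6,3)@(13, 7): e=[-12,34,18] → .
  covered (5 px):
    . . . . . . . . . .
    . . . . . . X X . .
    . . . . . X X . . .
    . . . . X . . . . .
T1:
  2·area = 12
  edge (10, 6)→(2, 4): d=(-8,-2) top-left  bias=+0
  edge (2, 4)→(8, 4): d=(6,0) top-left  bias=+0
  edge (8, 4)→(10, 6): d=(2,2) right/bottom  bias=-1
    (2,0)@(5, 1): e=[30,-18,0] → .  [on edge]
    (3,1)@(7, 3): e=[18,-6,0] → .  [on edge]
    (3,2)@(7, 5): e=[2,6,4] → X
    (4,2)@(9, 5): e=[6,6,0] → .  [on edge]
    (3,3)@(7, 7): e=[-14,18,8] → .
    (5,3)@(11, 7): e=[-6,18,0] → .  [on edge]
  covered (1 px):
    . . . . . . . . . .
    . . . . . . . . . .
    . . . X . . . . . .
    . . . . . . . . . .
T2:
  2·area = 22  (B↔C swapped to make it positive)
  edge (6, 3)→(4, 0): d=(-2,-3) top-left  bias=+0
  edge (4, 0)→(14, 4): d=(10,4) right/bottom  bias=-1
  edge (14, 4)→(6, 3): d=(-8,-1) top-left  bias=+0
    (2,0)@(5, 1): e=[1,6,15] → X
    (3,0)@(7, 1): e=[7,-2,17] → .
    (2,1)@(5, 3): e=[-3,26,-1] → .
    (3,1)@(7, 3): e=[3,18,1] → X
    (4,1)@(9, 3): e=[9,10,3] → X
    (5,1)@(11, 3): e=[15,2,5] → X
    (6,1)@(13, 3): e=[21,-6,7] → .
    (3,2)@(7, 5): e=[-1,38,-15] → .
    (4,2)@(9, 5): e=[5,30,-13] → .
    (5,2)@(11, 5): e=[11,22,-11] → .
  covered (4 px):
    . . X . . . . . . .
    . . . X X X . . . .
    . . . . . . . . . .
    . . . . . . . . . .

Result: 10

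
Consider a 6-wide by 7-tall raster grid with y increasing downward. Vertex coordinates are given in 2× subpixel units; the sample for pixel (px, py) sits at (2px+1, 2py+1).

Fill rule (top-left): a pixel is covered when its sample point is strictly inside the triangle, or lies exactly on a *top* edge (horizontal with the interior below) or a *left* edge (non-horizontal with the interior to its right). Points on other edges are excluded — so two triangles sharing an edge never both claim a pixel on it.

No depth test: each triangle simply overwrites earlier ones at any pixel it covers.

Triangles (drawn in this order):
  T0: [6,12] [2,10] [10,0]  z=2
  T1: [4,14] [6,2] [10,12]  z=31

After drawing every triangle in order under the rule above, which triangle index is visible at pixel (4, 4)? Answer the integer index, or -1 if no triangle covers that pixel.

T0:
  2·area = 56
  edge (6, 12)→(2, 10): d=(-4,-2) top-left  bias=+0
  edge (2, 10)→(10, 0): d=(8,-10) top-left  bias=+0
  edge (10, 0)→(6, 12): d=(-4,12) right/bottom  bias=-1
    (4,1)@(9, 3): e=[42,14,0] → ·  [on edge]
    (3,2)@(7, 5): e=[30,10,16] → █
    (4,2)@(9, 5): e=[34,30,-8] → ·
    (2,3)@(5, 7): e=[18,6,32] → █
    (4,3)@(9, 7): e=[26,46,-16] → ·
    (1,4)@(3, 9): e=[6,2,48] → █
    (3,4)@(7, 9): e=[14,42,0] → ·  [on edge]
    (1,5)@(3, 11): e=[-2,18,40] → ·
    (2,5)@(5, 11): e=[2,38,16] → █
    (3,5)@(7, 11): e=[6,58,-8] → ·
    (2,6)@(5, 13): e=[-6,54,8] → ·
  covered (6 px):
    · · · · · ·
    · · · · · ·
    · · · █ · ·
    · · █ █ · ·
    · █ █ · · ·
    · · █ · · ·
    · · · · · ·
T1:
  2·area = 68
  edge (4, 14)→(6, 2): d=(2,-12) top-left  bias=+0
  edge (6, 2)→(10, 12): d=(4,10) right/bottom  bias=-1
  edge (10, 12)→(4, 14): d=(-6,2) right/bottom  bias=-1
    (3,2)@(7, 5): e=[18,2,48] → █
    (4,2)@(9, 5): e=[42,-18,44] → ·
    (3,3)@(7, 7): e=[22,10,36] → █
    (4,3)@(9, 7): e=[46,-10,32] → ·
    (2,4)@(5, 9): e=[2,38,28] → █
    (4,4)@(9, 9): e=[50,-2,20] → ·
    (2,5)@(5, 11): e=[6,46,16] → █
    (4,5)@(9, 11): e=[54,6,8] → █
    (5,5)@(11, 11): e=[78,-14,4] → ·
    (2,6)@(5, 13): e=[10,54,4] → █
    (3,6)@(7, 13): e=[34,34,0] → ·  [on edge]
    (4,6)@(9, 13): e=[58,14,-4] → ·
  covered (8 px):
    · · · · · ·
    · · · · · ·
    · · · █ · ·
    · · · █ · ·
    · · █ █ · ·
    · · █ █ █ ·
    · · █ · · ·

Z-buffer (winner per pixel, '.' = empty):
  . . . . . .
  . . . . . .
  . . . 1 . .
  . . 0 1 . .
  . 0 1 1 . .
  . . 1 1 1 .
  . . 1 . . .

Result: -1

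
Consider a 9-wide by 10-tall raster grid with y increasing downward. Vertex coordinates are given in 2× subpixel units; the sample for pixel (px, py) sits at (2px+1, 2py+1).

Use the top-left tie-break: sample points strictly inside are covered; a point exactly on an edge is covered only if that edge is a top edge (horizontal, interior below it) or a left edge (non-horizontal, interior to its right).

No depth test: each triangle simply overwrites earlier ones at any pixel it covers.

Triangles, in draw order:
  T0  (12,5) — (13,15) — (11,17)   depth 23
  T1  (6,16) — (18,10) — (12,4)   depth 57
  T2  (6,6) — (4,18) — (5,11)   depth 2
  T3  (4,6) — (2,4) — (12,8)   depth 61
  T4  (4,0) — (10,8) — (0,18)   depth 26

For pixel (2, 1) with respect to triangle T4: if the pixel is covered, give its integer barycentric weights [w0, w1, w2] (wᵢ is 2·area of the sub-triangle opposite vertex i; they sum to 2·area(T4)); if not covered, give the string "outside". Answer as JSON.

T0:
  2·area = 22
  edge (12, 5)→(13, 15): d=(1,10) right/bottom  bias=-1
  edge (13, 15)→(11, 17): d=(-2,2) right/bottom  bias=-1
  edge (11, 17)→(12, 5): d=(1,-12) top-left  bias=+0
    (8,5)@(17, 11): e=[-44,0,66] → ·  [on edge]
    (7,6)@(15, 13): e=[-22,0,44] → ·  [on edge]
    (6,7)@(13, 15): e=[0,0,22] → ·  [on edge]
    (5,8)@(11, 17): e=[22,0,0] → ·  [on edge]
    (4,9)@(9, 19): e=[44,0,-22] → ·  [on edge]
  covered (0 px):
    · · · · · · · · ·
    · · · · · · · · ·
    · · · · · · · · ·
    · · · · · · · · ·
    · · · · · · · · ·
    · · · · · · · · ·
    · · · · · · · · ·
    · · · · · · · · ·
    · · · · · · · · ·
    · · · · · · · · ·
T1:
  2·area = 108  (B↔C swapped to make it positive)
  edge (6, 16)→(12, 4): d=(6,-12) top-left  bias=+0
  edge (12, 4)→(18, 10): d=(6,6) right/bottom  bias=-1
  edge (18, 10)→(6, 16): d=(-12,6) right/bottom  bias=-1
    (4,0)@(9, 1): e=[-54,0,162] → ·  [on edge]
    (5,1)@(11, 3): e=[-18,0,126] → ·  [on edge]
    (6,2)@(13, 5): e=[18,0,90] → ·  [on edge]
    (5,3)@(11, 7): e=[6,24,78] → #
    (6,3)@(13, 7): e=[30,12,66] → #
    (7,3)@(15, 7): e=[54,0,54] → ·  [on edge]
    (5,4)@(11, 9): e=[18,36,54] → #
    (7,4)@(15, 9): e=[66,12,30] → #
    (8,4)@(17, 9): e=[90,0,18] → ·  [on edge]
    (4,5)@(9, 11): e=[6,60,42] → #
    (8,5)@(17, 11): e=[102,12,-6] → ·
    (4,6)@(9, 13): e=[18,72,18] → #
  covered (12 px):
    · · · · · · · · ·
    · · · · · · · · ·
    · · · · · · · · ·
    · · · · · # # · ·
    · · · · · # # # ·
    · · · · # # # # ·
    · · · · # # · · ·
    · · · # · · · · ·
    · · · · · · · · ·
    · · · · · · · · ·
T2:
  2·area = 2
  edge (6, 6)→(4, 18): d=(-2,12) right/bottom  bias=-1
  edge (4, 18)→(5, 11): d=(1,-7) top-left  bias=+0
  edge (5, 11)→(6, 6): d=(1,-5) top-left  bias=+0
    (3,0)@(7, 1): e=[-2,4,0] → ·  [on edge]
    (2,5)@(5, 11): e=[2,0,0] → #  [on edge]
    (3,5)@(7, 11): e=[-22,14,10] → ·
    (2,6)@(5, 13): e=[-2,2,2] → ·
  covered (1 px):
    · · · · · · · · ·
    · · · · · · · · ·
    · · · · · · · · ·
    · · · · · · · · ·
    · · · · · · · · ·
    · · # · · · · · ·
    · · · · · · · · ·
    · · · · · · · · ·
    · · · · · · · · ·
    · · · · · · · · ·
T3:
  2·area = 12
  edge (4, 6)→(2, 4): d=(-2,-2) top-left  bias=+0
  edge (2, 4)→(12, 8): d=(10,4) right/bottom  bias=-1
  edge (12, 8)→(4, 6): d=(-8,-2) top-left  bias=+0
    (0,1)@(1, 3): e=[0,-6,18] → ·  [on edge]
    (1,2)@(3, 5): e=[0,6,6] → #  [on edge]
    (2,2)@(5, 5): e=[4,-2,10] → ·
    (1,3)@(3, 7): e=[-4,26,-10] → ·
    (2,3)@(5, 7): e=[0,18,-6] → ·  [on edge]
    (4,3)@(9, 7): e=[8,2,2] → #
    (5,3)@(11, 7): e=[12,-6,6] → ·
    (3,4)@(7, 9): e=[0,30,-18] → ·  [on edge]
    (4,4)@(9, 9): e=[4,22,-14] → ·
    (4,5)@(9, 11): e=[0,42,-30] → ·  [on edge]
    (5,6)@(11, 13): e=[0,54,-42] → ·  [on edge]
    (6,7)@(13, 15): e=[0,66,-54] → ·  [on edge]
    (7,8)@(15, 17): e=[0,78,-66] → ·  [on edge]
    (8,9)@(17, 19): e=[0,90,-78] → ·  [on edge]
  covered (2 px):
    · · · · · · · · ·
    · · · · · · · · ·
    · # · · · · · · ·
    · · · · # · · · ·
    · · · · · · · · ·
    · · · · · · · · ·
    · · · · · · · · ·
    · · · · · · · · ·
    · · · · · · · · ·
    · · · · · · · · ·
T4:
  2·area = 140
  edge (4, 0)→(10, 8): d=(6,8) right/bottom  bias=-1
  edge (10, 8)→(0, 18): d=(-10,10) right/bottom  bias=-1
  edge (0, 18)→(4, 0): d=(4,-18) top-left  bias=+0
    (8,0)@(17, 1): e=[-98,0,238] → ·  [on edge]
    (2,1)@(5, 3): e=[10,100,30] → #
    (3,1)@(7, 3): e=[-6,80,66] → ·
    (7,1)@(15, 3): e=[-70,0,210] → ·  [on edge]
    (1,2)@(3, 5): e=[38,100,2] → #
    (3,2)@(7, 5): e=[6,60,74] → #
    (4,2)@(9, 5): e=[-10,40,110] → ·
    (6,2)@(13, 5): e=[-42,0,182] → ·  [on edge]
    (1,3)@(3, 7): e=[50,80,10] → #
    (4,3)@(9, 7): e=[2,20,118] → #
    (5,3)@(11, 7): e=[-14,0,154] → ·  [on edge]
    (1,4)@(3, 9): e=[62,60,18] → #
    (4,4)@(9, 9): e=[14,0,126] → ·  [on edge]
    (3,5)@(7, 11): e=[42,0,98] → ·  [on edge]
    (2,6)@(5, 13): e=[70,0,70] → ·  [on edge]
    (1,7)@(3, 15): e=[98,0,42] → ·  [on edge]
    (0,8)@(1, 17): e=[126,0,14] → ·  [on edge]
  covered (15 px):
    · · · · · · · · ·
    · · # · · · · · ·
    · # # # · · · · ·
    · # # # # · · · ·
    · # # # · · · · ·
    · # # · · · · · ·
    · # · · · · · · ·
    # · · · · · · · ·
    · · · · · · · · ·
    · · · · · · · · ·

Result: [100,30,10]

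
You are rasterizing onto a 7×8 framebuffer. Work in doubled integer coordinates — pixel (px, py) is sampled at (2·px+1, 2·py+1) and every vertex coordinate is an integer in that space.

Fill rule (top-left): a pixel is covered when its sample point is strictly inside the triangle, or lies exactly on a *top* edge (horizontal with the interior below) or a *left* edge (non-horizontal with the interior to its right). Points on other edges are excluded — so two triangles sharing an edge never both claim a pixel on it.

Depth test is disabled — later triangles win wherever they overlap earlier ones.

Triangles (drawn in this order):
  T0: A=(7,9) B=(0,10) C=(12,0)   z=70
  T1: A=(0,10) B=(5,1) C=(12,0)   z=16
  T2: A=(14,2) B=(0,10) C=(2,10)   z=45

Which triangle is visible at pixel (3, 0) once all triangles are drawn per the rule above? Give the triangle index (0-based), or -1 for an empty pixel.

T0:
  2·area = 58
  edge (7, 9)→(0, 10): d=(-7,1) right/bottom  bias=-1
  edge (0, 10)→(12, 0): d=(12,-10) top-left  bias=+0
  edge (12, 0)→(7, 9): d=(-5,9) right/bottom  bias=-1
    (5,0)@(11, 1): e=[52,2,4] → X
    (6,0)@(13, 1): e=[50,22,-14] → .
    (4,1)@(9, 3): e=[40,6,12] → X
    (5,1)@(11, 3): e=[38,26,-6] → .
    (3,2)@(7, 5): e=[28,10,20] → X
    (5,2)@(11, 5): e=[24,50,-16] → .
    (2,3)@(5, 7): e=[16,14,28] → X
    (4,3)@(9, 7): e=[12,54,-8] → .
    (1,4)@(3, 9): e=[4,18,36] → X
    (3,4)@(7, 9): e=[0,58,0] → .  [on edge]
    (1,5)@(3, 11): e=[-10,42,26] → .
    (2,5)@(5, 11): e=[-12,62,8] → .
  covered (8 px):
    . . . . . X .
    . . . . X . .
    . . . X X . .
    . . X X . . .
    . X X . . . .
    . . . . . . .
    . . . . . . .
    . . . . . . .
T1:
  2·area = 58
  edge (0, 10)→(5, 1): d=(5,-9) top-left  bias=+0
  edge (5, 1)→(12, 0): d=(7,-1) top-left  bias=+0
  edge (12, 0)→(0, 10): d=(-12,10) right/bottom  bias=-1
    (2,0)@(5, 1): e=[0,0,58] → X  [on edge]
    (3,0)@(7, 1): e=[18,2,38] → X
    (4,0)@(9, 1): e=[36,4,18] → X
    (5,0)@(11, 1): e=[54,6,-2] → .
    (2,1)@(5, 3): e=[10,14,34] → X
    (4,1)@(9, 3): e=[46,18,-6] → .
    (1,2)@(3, 5): e=[2,26,30] → X
    (3,2)@(7, 5): e=[38,30,-10] → .
    (1,3)@(3, 7): e=[12,40,6] → X
    (2,3)@(5, 7): e=[30,42,-14] → .
    (0,4)@(1, 9): e=[4,52,2] → X
    (1,4)@(3, 9): e=[22,54,-18] → .
  covered (9 px):
    . . X X X . .
    . . X X . . .
    . X X . . . .
    . X . . . . .
    X . . . . . .
    . . . . . . .
    . . . . . . .
    . . . . . . .
T2:
  2·area = 16  (B↔C swapped to make it positive)
  edge (14, 2)→(2, 10): d=(-12,8) right/bottom  bias=-1
  edge (2, 10)→(0, 10): d=(-2,0) right/bottom  bias=-1
  edge (0, 10)→(14, 2): d=(14,-8) top-left  bias=+0
    (4,2)@(9, 5): e=[4,10,2] → X
    (5,2)@(11, 5): e=[-12,10,18] → .
    (4,3)@(9, 7): e=[-20,6,30] → .
    (1,4)@(3, 9): e=[4,2,10] → X
    (2,4)@(5, 9): e=[-12,2,26] → .
    (1,5)@(3, 11): e=[-20,-2,38] → .
  covered (2 px):
    . . . . . . .
    . . . . . . .
    . . . . X . .
    . . . . . . .
    . X . . . . .
    . . . . . . .
    . . . . . . .
    . . . . . . .

Z-buffer (winner per pixel, '.' = empty):
  . . 1 1 1 0 .
  . . 1 1 0 . .
  . 1 1 0 2 . .
  . 1 0 0 . . .
  1 2 0 . . . .
  . . . . . . .
  . . . . . . .
  . . . . . . .

Answer: 1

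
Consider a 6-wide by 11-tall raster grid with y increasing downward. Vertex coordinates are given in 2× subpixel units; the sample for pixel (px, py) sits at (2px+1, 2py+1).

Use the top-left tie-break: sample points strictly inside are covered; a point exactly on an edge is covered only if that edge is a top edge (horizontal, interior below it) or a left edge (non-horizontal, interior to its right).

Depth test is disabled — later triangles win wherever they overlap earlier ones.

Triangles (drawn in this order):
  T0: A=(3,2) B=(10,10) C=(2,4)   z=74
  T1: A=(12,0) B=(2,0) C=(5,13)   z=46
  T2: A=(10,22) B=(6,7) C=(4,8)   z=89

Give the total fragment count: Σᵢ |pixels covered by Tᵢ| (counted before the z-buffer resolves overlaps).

T0:
  2·area = 22
  edge (3, 2)→(10, 10): d=(7,8) right/bottom  bias=-1
  edge (10, 10)→(2, 4): d=(-8,-6) top-left  bias=+0
  edge (2, 4)→(3, 2): d=(1,-2) top-left  bias=+0
    (1,1)@(3, 3): e=[7,14,1] → X
    (2,1)@(5, 3): e=[-9,26,5] → .
    (1,2)@(3, 5): e=[21,-2,3] → .
    (2,2)@(5, 5): e=[5,10,7] → X
    (3,2)@(7, 5): e=[-11,22,11] → .
    (2,3)@(5, 7): e=[19,-6,9] → .
    (3,3)@(7, 7): e=[3,6,13] → X
    (4,3)@(9, 7): e=[-13,18,17] → .
    (3,4)@(7, 9): e=[17,-10,15] → .
    (4,4)@(9, 9): e=[1,2,19] → X
    (5,4)@(11, 9): e=[-15,14,23] → .
    (4,5)@(9, 11): e=[15,-14,21] → .
  covered (4 px):
    . . . . . .
    . X . . . .
    . . X . . .
    . . . X . .
    . . . . X .
    . . . . . .
    . . . . . .
    . . . . . .
    . . . . . .
    . . . . . .
    . . . . . .
T1:
  2·area = 130  (B↔C swapped to make it positive)
  edge (12, 0)→(5, 13): d=(-7,13) right/bottom  bias=-1
  edge (5, 13)→(2, 0): d=(-3,-13) top-left  bias=+0
  edge (2, 0)→(12, 0): d=(10,0) top-left  bias=+0
    (1,0)@(3, 1): e=[110,10,10] → X
    (2,0)@(5, 1): e=[84,36,10] → X
    (3,0)@(7, 1): e=[58,62,10] → X
    (4,0)@(9, 1): e=[32,88,10] → X
    (5,0)@(11, 1): e=[6,114,10] → X
    (1,1)@(3, 3): e=[96,4,30] → X
    (5,1)@(11, 3): e=[-8,108,30] → .
    (1,2)@(3, 5): e=[82,-2,50] → .
    (2,2)@(5, 5): e=[56,24,50] → X
    (5,2)@(11, 5): e=[-22,102,50] → .
    (2,3)@(5, 7): e=[42,18,70] → X
    (4,3)@(9, 7): e=[-10,70,70] → .
    (2,6)@(5, 13): e=[0,0,130] → .  [on edge]
  covered (17 px):
    . X X X X X
    . X X X X .
    . . X X X .
    . . X X . .
    . . X X . .
    . . X . . .
    . . . . . .
    . . . . . .
    . . . . . .
    . . . . . .
    . . . . . .
T2:
  2·area = 34  (B↔C swapped to make it positive)
  edge (10, 22)→(4, 8): d=(-6,-14) top-left  bias=+0
  edge (4, 8)→(6, 7): d=(2,-1) top-left  bias=+0
  edge (6, 7)→(10, 22): d=(4,15) right/bottom  bias=-1
    (0,0)@(1, 1): e=[0,-17,51] → .  [on edge]
    (2,4)@(5, 9): e=[8,3,23] → X
    (3,4)@(7, 9): e=[36,5,-7] → .
    (2,5)@(5, 11): e=[-4,7,31] → .
    (3,5)@(7, 11): e=[24,9,1] → X
    (4,5)@(9, 11): e=[52,11,-29] → .
    (3,6)@(7, 13): e=[12,13,9] → X
    (4,6)@(9, 13): e=[40,15,-21] → .
    (3,7)@(7, 15): e=[0,17,17] → X  [on edge]
    (4,7)@(9, 15): e=[28,19,-13] → .
    (3,8)@(7, 17): e=[-12,21,25] → .
    (4,9)@(9, 19): e=[4,27,3] → X
  covered (5 px):
    . . . . . .
    . . . . . .
    . . . . . .
    . . . . . .
    . . X . . .
    . . . X . .
    . . . X . .
    . . . X . .
    . . . . . .
    . . . . X .
    . . . . . .

Result: 26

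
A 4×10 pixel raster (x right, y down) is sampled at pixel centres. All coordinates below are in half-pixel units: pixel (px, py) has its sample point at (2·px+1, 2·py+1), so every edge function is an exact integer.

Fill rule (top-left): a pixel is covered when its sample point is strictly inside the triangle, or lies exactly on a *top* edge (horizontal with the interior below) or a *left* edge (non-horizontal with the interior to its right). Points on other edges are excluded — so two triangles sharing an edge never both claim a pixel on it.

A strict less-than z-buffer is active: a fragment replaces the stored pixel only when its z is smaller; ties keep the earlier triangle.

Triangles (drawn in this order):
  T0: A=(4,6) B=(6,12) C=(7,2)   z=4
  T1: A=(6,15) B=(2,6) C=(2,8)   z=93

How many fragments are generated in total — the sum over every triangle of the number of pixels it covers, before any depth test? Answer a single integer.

T0:
  2·area = 26  (B↔C swapped to make it positive)
  edge (4, 6)→(7, 2): d=(3,-4) top-left  bias=+0
  edge (7, 2)→(6, 12): d=(-1,10) right/bottom  bias=-1
  edge (6, 12)→(4, 6): d=(-2,-6) top-left  bias=+0
    (1,1)@(3, 3): e=[-13,39,0] → .  [on edge]
    (2,2)@(5, 5): e=[1,17,8] → X
    (3,2)@(7, 5): e=[9,-3,20] → .
    (2,3)@(5, 7): e=[7,15,4] → X
    (3,3)@(7, 7): e=[15,-5,16] → .
    (2,4)@(5, 9): e=[13,13,0] → X  [on edge]
    (3,4)@(7, 9): e=[21,-7,12] → .
    (2,5)@(5, 11): e=[19,11,-4] → .
    (3,7)@(7, 15): e=[39,-13,0] → .  [on edge]
  covered (3 px):
    . . . .
    . . . .
    . . X .
    . . X .
    . . X .
    . . . .
    . . . .
    . . . .
    . . . .
    . . . .
T1:
  2·area = 8  (B↔C swapped to make it positive)
  edge (6, 15)→(2, 8): d=(-4,-7) top-left  bias=+0
  edge (2, 8)→(2, 6): d=(0,-2) top-left  bias=+0
  edge (2, 6)→(6, 15): d=(4,9) right/bottom  bias=-1
    (1,4)@(3, 9): e=[3,2,3] → X
    (2,4)@(5, 9): e=[17,6,-15] → .
    (1,5)@(3, 11): e=[-5,2,11] → .
    (2,6)@(5, 13): e=[1,6,1] → X
    (3,6)@(7, 13): e=[15,10,-17] → .
    (2,7)@(5, 15): e=[-7,6,9] → .
  covered (2 px):
    . . . .
    . . . .
    . . . .
    . . . .
    . X . .
    . . . .
    . . X .
    . . . .
    . . . .
    . . . .

Final: 5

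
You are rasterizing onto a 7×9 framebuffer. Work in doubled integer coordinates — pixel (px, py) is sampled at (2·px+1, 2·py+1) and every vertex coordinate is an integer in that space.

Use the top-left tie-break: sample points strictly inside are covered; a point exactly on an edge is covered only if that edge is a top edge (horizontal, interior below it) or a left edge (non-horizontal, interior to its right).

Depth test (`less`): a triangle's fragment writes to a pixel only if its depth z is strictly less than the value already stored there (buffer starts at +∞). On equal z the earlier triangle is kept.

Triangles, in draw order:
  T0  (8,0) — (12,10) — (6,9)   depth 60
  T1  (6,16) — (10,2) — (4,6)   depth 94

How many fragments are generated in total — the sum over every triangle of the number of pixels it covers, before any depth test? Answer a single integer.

T0:
  2·area = 56
  edge (8, 0)→(12, 10): d=(4,10) right/bottom  bias=-1
  edge (12, 10)→(6, 9): d=(-6,-1) top-left  bias=+0
  edge (6, 9)→(8, 0): d=(2,-9) top-left  bias=+0
    (4,1)@(9, 3): e=[2,39,15] → X
    (5,1)@(11, 3): e=[-18,41,33] → .
    (3,2)@(7, 5): e=[30,25,1] → X
    (5,2)@(11, 5): e=[-10,29,37] → .
    (3,3)@(7, 7): e=[38,13,5] → X
    (5,3)@(11, 7): e=[-2,17,41] → .
    (3,4)@(7, 9): e=[46,1,9] → X
    (5,4)@(11, 9): e=[6,5,45] → X
    (6,4)@(13, 9): e=[-14,7,63] → .
    (3,5)@(7, 11): e=[54,-11,13] → .
    (4,5)@(9, 11): e=[34,-9,31] → .
    (5,5)@(11, 11): e=[14,-7,49] → .
  covered (8 px):
    . . . . . . .
    . . . . X . .
    . . . X X . .
    . . . X X . .
    . . . X X X .
    . . . . . . .
    . . . . . . .
    . . . . . . .
    . . . . . . .
T1:
  2·area = 68  (B↔C swapped to make it positive)
  edge (6, 16)→(4, 6): d=(-2,-10) top-left  bias=+0
  edge (4, 6)→(10, 2): d=(6,-4) top-left  bias=+0
  edge (10, 2)→(6, 16): d=(-4,14) right/bottom  bias=-1
    (1,0)@(3, 1): e=[0,-34,102] → .  [on edge]
    (4,1)@(9, 3): e=[56,2,10] → X
    (5,1)@(11, 3): e=[76,10,-18] → .
    (3,2)@(7, 5): e=[32,6,30] → X
    (5,2)@(11, 5): e=[72,22,-26] → .
    (2,3)@(5, 7): e=[8,10,50] → X
    (4,3)@(9, 7): e=[48,26,-6] → .
    (2,4)@(5, 9): e=[4,22,42] → X
    (4,4)@(9, 9): e=[44,38,-14] → .
    (2,5)@(5, 11): e=[0,34,34] → X  [on edge]
    (4,5)@(9, 11): e=[40,50,-22] → .
    (2,6)@(5, 13): e=[-4,46,26] → .
  covered (9 px):
    . . . . . . .
    . . . . X . .
    . . . X X . .
    . . X X . . .
    . . X X . . .
    . . X X . . .
    . . . . . . .
    . . . . . . .
    . . . . . . .

Answer: 17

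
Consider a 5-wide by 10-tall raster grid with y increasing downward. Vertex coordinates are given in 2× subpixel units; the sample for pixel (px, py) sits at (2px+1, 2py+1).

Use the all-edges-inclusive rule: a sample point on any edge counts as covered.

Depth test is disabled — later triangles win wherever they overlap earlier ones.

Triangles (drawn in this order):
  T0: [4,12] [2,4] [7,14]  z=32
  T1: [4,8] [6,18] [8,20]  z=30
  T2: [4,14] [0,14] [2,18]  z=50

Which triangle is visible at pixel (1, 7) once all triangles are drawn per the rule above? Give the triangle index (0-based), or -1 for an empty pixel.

T0:
  2·area = 20
  edge (4, 12)→(2, 4): d=(-2,-8) inclusive
  edge (2, 4)→(7, 14): d=(5,10) inclusive
  edge (7, 14)→(4, 12): d=(-3,-2) inclusive
    (1,3)@(3, 7): e=[2,5,13] → X
    (2,3)@(5, 7): e=[18,-15,17] → .
    (1,4)@(3, 9): e=[-2,15,7] → .
    (2,5)@(5, 11): e=[10,5,5] → X
    (3,5)@(7, 11): e=[26,-15,9] → .
    (2,6)@(5, 13): e=[6,15,-1] → .
  covered (2 px):
    . . . . .
    . . . . .
    . . . . .
    . X . . .
    . . . . .
    . . X . .
    . . . . .
    . . . . .
    . . . . .
    . . . . .
T1:
  2·area = 16  (B↔C swapped to make it positive)
  edge (4, 8)→(8, 20): d=(4,12) inclusive
  edge (8, 20)→(6, 18): d=(-2,-2) inclusive
  edge (6, 18)→(4, 8): d=(-2,-10) inclusive
    (1,1)@(3, 3): e=[-8,24,0] → .  [on edge]
    (1,2)@(3, 5): e=[0,20,-4] → .  [on edge]
    (2,5)@(5, 11): e=[0,12,4] → X  [on edge]
    (3,5)@(7, 11): e=[-24,16,24] → .
    (0,6)@(1, 13): e=[56,0,-40] → .  [on edge]
    (2,6)@(5, 13): e=[8,8,0] → X  [on edge]
    (3,6)@(7, 13): e=[-16,12,20] → .
    (1,7)@(3, 15): e=[40,0,-24] → .  [on edge]
    (2,7)@(5, 15): e=[16,4,-4] → .
    (2,8)@(5, 17): e=[24,0,-8] → .  [on edge]
    (3,8)@(7, 17): e=[0,4,12] → X  [on edge]
    (4,8)@(9, 17): e=[-24,8,32] → .
    (3,9)@(7, 19): e=[8,0,8] → X  [on edge]
  covered (4 px):
    . . . . .
    . . . . .
    . . . . .
    . . . . .
    . . . . .
    . . X . .
    . . X . .
    . . . . .
    . . . X .
    . . . X .
T2:
  2·area = 16  (B↔C swapped to make it positive)
  edge (4, 14)→(2, 18): d=(-2,4) inclusive
  edge (2, 18)→(0, 14): d=(-2,-4) inclusive
  edge (0, 14)→(4, 14): d=(4,0) inclusive
    (0,7)@(1, 15): e=[10,2,4] → X
    (1,7)@(3, 15): e=[2,10,4] → X
    (2,7)@(5, 15): e=[-6,18,4] → .
    (0,8)@(1, 17): e=[6,-2,12] → .
    (1,8)@(3, 17): e=[-2,6,12] → .
  covered (2 px):
    . . . . .
    . . . . .
    . . . . .
    . . . . .
    . . . . .
    . . . . .
    . . . . .
    X X . . .
    . . . . .
    . . . . .

Z-buffer (winner per pixel, '.' = empty):
  . . . . .
  . . . . .
  . . . . .
  . 0 . . .
  . . . . .
  . . 1 . .
  . . 1 . .
  2 2 . . .
  . . . 1 .
  . . . 1 .

Result: 2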